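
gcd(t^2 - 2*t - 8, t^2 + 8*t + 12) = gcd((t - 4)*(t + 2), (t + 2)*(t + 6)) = t + 2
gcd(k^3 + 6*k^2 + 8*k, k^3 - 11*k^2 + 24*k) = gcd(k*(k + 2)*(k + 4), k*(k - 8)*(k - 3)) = k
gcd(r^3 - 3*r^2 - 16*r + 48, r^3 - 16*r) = r^2 - 16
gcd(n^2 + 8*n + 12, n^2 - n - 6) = n + 2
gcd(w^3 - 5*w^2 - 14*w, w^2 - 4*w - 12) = w + 2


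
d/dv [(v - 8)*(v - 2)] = 2*v - 10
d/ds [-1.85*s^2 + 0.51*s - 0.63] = 0.51 - 3.7*s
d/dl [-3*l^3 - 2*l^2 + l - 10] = -9*l^2 - 4*l + 1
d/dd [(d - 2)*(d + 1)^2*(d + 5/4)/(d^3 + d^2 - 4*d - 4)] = (d^2 + 4*d + 13/4)/(d^2 + 4*d + 4)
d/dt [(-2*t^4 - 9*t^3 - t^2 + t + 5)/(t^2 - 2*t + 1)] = (-4*t^4 - t^3 + 27*t^2 + t - 11)/(t^3 - 3*t^2 + 3*t - 1)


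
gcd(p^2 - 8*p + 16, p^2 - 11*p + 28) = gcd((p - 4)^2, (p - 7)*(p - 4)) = p - 4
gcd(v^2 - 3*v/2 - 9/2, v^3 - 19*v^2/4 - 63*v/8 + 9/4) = v + 3/2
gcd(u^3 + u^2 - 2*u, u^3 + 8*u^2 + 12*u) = u^2 + 2*u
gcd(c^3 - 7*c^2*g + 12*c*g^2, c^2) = c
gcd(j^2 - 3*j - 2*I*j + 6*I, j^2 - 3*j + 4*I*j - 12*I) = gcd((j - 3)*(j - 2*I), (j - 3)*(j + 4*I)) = j - 3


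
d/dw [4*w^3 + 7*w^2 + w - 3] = 12*w^2 + 14*w + 1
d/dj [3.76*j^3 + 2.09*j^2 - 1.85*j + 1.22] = 11.28*j^2 + 4.18*j - 1.85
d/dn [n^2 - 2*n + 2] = 2*n - 2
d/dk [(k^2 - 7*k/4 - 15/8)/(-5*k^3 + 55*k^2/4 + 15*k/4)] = (32*k^4 - 112*k^3 - 2*k^2 + 330*k + 45)/(10*k^2*(16*k^4 - 88*k^3 + 97*k^2 + 66*k + 9))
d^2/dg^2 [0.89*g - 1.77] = 0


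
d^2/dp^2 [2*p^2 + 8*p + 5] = 4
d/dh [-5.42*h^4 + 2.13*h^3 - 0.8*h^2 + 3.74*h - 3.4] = -21.68*h^3 + 6.39*h^2 - 1.6*h + 3.74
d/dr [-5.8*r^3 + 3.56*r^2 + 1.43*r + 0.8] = -17.4*r^2 + 7.12*r + 1.43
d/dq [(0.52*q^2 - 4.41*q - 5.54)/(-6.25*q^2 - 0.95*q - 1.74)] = (-28.0565*q^2 - 71.0596*q + 2.4104)/(39.0625*q^4 + 11.875*q^3 + 22.6525*q^2 + 3.306*q + 3.0276)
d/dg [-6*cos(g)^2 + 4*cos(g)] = 4*(3*cos(g) - 1)*sin(g)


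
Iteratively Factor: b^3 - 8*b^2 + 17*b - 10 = (b - 5)*(b^2 - 3*b + 2) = (b - 5)*(b - 2)*(b - 1)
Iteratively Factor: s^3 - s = (s + 1)*(s^2 - s) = (s - 1)*(s + 1)*(s)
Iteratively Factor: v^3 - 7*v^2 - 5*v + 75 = (v - 5)*(v^2 - 2*v - 15) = (v - 5)^2*(v + 3)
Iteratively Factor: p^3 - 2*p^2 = (p)*(p^2 - 2*p) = p*(p - 2)*(p)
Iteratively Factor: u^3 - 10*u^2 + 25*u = (u - 5)*(u^2 - 5*u) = (u - 5)^2*(u)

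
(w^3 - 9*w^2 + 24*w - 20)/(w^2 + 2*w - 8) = (w^2 - 7*w + 10)/(w + 4)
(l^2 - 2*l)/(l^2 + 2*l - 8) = l/(l + 4)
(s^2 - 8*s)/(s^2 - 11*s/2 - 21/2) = 2*s*(8 - s)/(-2*s^2 + 11*s + 21)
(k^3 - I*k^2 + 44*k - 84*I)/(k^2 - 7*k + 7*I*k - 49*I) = (k^2 - 8*I*k - 12)/(k - 7)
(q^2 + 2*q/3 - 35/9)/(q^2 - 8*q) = (9*q^2 + 6*q - 35)/(9*q*(q - 8))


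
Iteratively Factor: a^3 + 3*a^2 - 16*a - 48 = (a - 4)*(a^2 + 7*a + 12) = (a - 4)*(a + 3)*(a + 4)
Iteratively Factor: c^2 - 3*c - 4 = (c - 4)*(c + 1)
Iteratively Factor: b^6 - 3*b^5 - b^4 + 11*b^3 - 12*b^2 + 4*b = (b - 1)*(b^5 - 2*b^4 - 3*b^3 + 8*b^2 - 4*b) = (b - 1)^2*(b^4 - b^3 - 4*b^2 + 4*b) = (b - 1)^2*(b + 2)*(b^3 - 3*b^2 + 2*b) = (b - 2)*(b - 1)^2*(b + 2)*(b^2 - b) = (b - 2)*(b - 1)^3*(b + 2)*(b)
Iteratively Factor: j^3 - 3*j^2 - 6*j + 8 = (j + 2)*(j^2 - 5*j + 4) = (j - 1)*(j + 2)*(j - 4)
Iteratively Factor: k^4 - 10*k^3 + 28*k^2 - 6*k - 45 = (k - 3)*(k^3 - 7*k^2 + 7*k + 15) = (k - 3)*(k + 1)*(k^2 - 8*k + 15) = (k - 5)*(k - 3)*(k + 1)*(k - 3)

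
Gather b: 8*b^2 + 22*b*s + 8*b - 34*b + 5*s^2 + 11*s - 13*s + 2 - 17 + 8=8*b^2 + b*(22*s - 26) + 5*s^2 - 2*s - 7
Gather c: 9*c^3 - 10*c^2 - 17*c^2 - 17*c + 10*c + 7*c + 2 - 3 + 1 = 9*c^3 - 27*c^2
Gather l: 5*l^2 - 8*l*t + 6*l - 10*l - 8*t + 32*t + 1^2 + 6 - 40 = 5*l^2 + l*(-8*t - 4) + 24*t - 33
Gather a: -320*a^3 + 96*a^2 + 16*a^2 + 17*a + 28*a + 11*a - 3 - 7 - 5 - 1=-320*a^3 + 112*a^2 + 56*a - 16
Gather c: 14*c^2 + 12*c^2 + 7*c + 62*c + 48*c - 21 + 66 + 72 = 26*c^2 + 117*c + 117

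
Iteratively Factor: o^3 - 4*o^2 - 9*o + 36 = (o - 4)*(o^2 - 9) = (o - 4)*(o + 3)*(o - 3)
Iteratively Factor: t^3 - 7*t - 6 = (t - 3)*(t^2 + 3*t + 2) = (t - 3)*(t + 1)*(t + 2)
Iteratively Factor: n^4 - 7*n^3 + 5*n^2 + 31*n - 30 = (n - 5)*(n^3 - 2*n^2 - 5*n + 6) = (n - 5)*(n - 3)*(n^2 + n - 2) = (n - 5)*(n - 3)*(n + 2)*(n - 1)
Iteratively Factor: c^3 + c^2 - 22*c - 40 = (c + 2)*(c^2 - c - 20) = (c + 2)*(c + 4)*(c - 5)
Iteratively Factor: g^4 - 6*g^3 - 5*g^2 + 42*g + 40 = (g + 2)*(g^3 - 8*g^2 + 11*g + 20) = (g + 1)*(g + 2)*(g^2 - 9*g + 20) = (g - 4)*(g + 1)*(g + 2)*(g - 5)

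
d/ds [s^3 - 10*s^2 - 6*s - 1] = 3*s^2 - 20*s - 6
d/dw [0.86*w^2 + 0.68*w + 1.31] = 1.72*w + 0.68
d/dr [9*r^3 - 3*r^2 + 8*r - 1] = 27*r^2 - 6*r + 8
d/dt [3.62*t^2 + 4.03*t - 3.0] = 7.24*t + 4.03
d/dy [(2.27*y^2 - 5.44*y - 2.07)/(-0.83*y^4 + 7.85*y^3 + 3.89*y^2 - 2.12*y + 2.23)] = (3.7682*y^5 - 31.3651*y^4 + 78.5356*y^3 + 65.0977*y^2 + 26.2288*y - 16.5196)/(0.6889*y^8 - 13.031*y^7 + 55.1651*y^6 + 64.5922*y^5 - 21.8537*y^4 + 18.5174*y^3 + 21.8438*y^2 - 9.4552*y + 4.9729)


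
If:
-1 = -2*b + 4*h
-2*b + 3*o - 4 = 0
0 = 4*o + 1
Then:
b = -19/8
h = -23/16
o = -1/4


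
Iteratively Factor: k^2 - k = (k - 1)*(k)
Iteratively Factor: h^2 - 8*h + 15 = (h - 5)*(h - 3)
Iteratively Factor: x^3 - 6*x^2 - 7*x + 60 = (x - 4)*(x^2 - 2*x - 15) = (x - 5)*(x - 4)*(x + 3)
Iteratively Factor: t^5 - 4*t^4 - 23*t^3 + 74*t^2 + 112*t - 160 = (t + 2)*(t^4 - 6*t^3 - 11*t^2 + 96*t - 80) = (t + 2)*(t + 4)*(t^3 - 10*t^2 + 29*t - 20) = (t - 5)*(t + 2)*(t + 4)*(t^2 - 5*t + 4) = (t - 5)*(t - 4)*(t + 2)*(t + 4)*(t - 1)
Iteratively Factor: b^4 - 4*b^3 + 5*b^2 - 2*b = (b - 1)*(b^3 - 3*b^2 + 2*b) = (b - 2)*(b - 1)*(b^2 - b) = (b - 2)*(b - 1)^2*(b)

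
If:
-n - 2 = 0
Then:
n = -2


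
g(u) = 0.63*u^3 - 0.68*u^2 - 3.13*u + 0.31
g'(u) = 1.89*u^2 - 1.36*u - 3.13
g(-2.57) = -6.83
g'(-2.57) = 12.85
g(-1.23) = 1.96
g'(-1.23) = 1.40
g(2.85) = 0.45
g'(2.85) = 8.35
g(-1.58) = 1.07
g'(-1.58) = 3.74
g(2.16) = -3.27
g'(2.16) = 2.75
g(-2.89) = -11.53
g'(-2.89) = 16.59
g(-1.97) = -0.98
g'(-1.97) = 6.88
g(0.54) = -1.48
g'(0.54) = -3.31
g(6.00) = 93.13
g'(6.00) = 56.75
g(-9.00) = -485.87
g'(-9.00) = 162.20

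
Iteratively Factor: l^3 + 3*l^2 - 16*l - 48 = (l - 4)*(l^2 + 7*l + 12) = (l - 4)*(l + 4)*(l + 3)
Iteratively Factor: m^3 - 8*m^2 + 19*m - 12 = (m - 4)*(m^2 - 4*m + 3) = (m - 4)*(m - 1)*(m - 3)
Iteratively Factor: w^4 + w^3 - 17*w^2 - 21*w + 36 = (w - 1)*(w^3 + 2*w^2 - 15*w - 36) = (w - 1)*(w + 3)*(w^2 - w - 12) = (w - 4)*(w - 1)*(w + 3)*(w + 3)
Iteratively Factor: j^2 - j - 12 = (j - 4)*(j + 3)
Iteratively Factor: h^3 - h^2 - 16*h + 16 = (h - 1)*(h^2 - 16) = (h - 4)*(h - 1)*(h + 4)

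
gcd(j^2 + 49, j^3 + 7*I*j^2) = j + 7*I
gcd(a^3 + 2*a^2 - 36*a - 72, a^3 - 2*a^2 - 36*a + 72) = a^2 - 36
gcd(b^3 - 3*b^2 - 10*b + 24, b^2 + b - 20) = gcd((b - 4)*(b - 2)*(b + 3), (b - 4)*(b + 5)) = b - 4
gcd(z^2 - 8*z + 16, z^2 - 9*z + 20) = z - 4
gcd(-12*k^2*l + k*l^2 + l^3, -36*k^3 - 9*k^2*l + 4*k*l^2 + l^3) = 12*k^2 - k*l - l^2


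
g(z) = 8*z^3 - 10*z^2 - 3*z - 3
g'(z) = 24*z^2 - 20*z - 3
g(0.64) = -6.92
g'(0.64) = -5.97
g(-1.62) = -58.40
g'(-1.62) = 92.39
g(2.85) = 92.42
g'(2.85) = 134.94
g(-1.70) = -66.10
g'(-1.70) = 100.36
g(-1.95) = -94.49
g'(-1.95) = 127.26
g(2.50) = 52.00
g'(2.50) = 97.00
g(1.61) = -0.36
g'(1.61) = 27.01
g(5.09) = 777.63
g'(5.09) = 516.99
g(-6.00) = -2073.00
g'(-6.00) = 981.00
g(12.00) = 12345.00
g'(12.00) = 3213.00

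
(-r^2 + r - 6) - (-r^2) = r - 6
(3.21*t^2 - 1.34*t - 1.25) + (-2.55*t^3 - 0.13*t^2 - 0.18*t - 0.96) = -2.55*t^3 + 3.08*t^2 - 1.52*t - 2.21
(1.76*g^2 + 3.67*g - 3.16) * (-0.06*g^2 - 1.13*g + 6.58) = -0.1056*g^4 - 2.209*g^3 + 7.6233*g^2 + 27.7194*g - 20.7928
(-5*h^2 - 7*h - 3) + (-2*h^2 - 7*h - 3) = -7*h^2 - 14*h - 6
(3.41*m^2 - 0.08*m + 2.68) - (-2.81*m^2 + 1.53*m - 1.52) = 6.22*m^2 - 1.61*m + 4.2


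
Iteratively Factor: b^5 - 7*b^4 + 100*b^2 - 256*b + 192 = (b - 3)*(b^4 - 4*b^3 - 12*b^2 + 64*b - 64) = (b - 3)*(b + 4)*(b^3 - 8*b^2 + 20*b - 16) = (b - 3)*(b - 2)*(b + 4)*(b^2 - 6*b + 8) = (b - 4)*(b - 3)*(b - 2)*(b + 4)*(b - 2)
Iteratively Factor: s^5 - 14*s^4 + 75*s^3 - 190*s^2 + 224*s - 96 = (s - 2)*(s^4 - 12*s^3 + 51*s^2 - 88*s + 48) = (s - 4)*(s - 2)*(s^3 - 8*s^2 + 19*s - 12) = (s - 4)^2*(s - 2)*(s^2 - 4*s + 3) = (s - 4)^2*(s - 2)*(s - 1)*(s - 3)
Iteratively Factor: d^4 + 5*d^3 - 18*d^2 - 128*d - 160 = (d + 4)*(d^3 + d^2 - 22*d - 40) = (d - 5)*(d + 4)*(d^2 + 6*d + 8) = (d - 5)*(d + 4)^2*(d + 2)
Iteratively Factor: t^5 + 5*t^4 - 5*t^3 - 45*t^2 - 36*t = (t + 4)*(t^4 + t^3 - 9*t^2 - 9*t) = (t + 1)*(t + 4)*(t^3 - 9*t) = (t + 1)*(t + 3)*(t + 4)*(t^2 - 3*t) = (t - 3)*(t + 1)*(t + 3)*(t + 4)*(t)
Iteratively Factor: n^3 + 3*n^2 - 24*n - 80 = (n - 5)*(n^2 + 8*n + 16) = (n - 5)*(n + 4)*(n + 4)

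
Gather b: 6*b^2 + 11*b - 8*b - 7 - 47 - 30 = 6*b^2 + 3*b - 84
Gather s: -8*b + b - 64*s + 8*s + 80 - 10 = -7*b - 56*s + 70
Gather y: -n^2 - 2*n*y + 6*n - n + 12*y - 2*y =-n^2 + 5*n + y*(10 - 2*n)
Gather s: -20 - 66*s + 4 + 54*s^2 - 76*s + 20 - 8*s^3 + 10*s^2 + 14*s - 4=-8*s^3 + 64*s^2 - 128*s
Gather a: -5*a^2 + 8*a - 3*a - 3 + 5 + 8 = -5*a^2 + 5*a + 10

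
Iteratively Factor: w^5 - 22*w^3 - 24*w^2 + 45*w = (w - 5)*(w^4 + 5*w^3 + 3*w^2 - 9*w) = w*(w - 5)*(w^3 + 5*w^2 + 3*w - 9) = w*(w - 5)*(w + 3)*(w^2 + 2*w - 3) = w*(w - 5)*(w - 1)*(w + 3)*(w + 3)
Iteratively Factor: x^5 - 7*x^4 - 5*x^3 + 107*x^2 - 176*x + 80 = (x - 1)*(x^4 - 6*x^3 - 11*x^2 + 96*x - 80) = (x - 1)^2*(x^3 - 5*x^2 - 16*x + 80) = (x - 4)*(x - 1)^2*(x^2 - x - 20) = (x - 5)*(x - 4)*(x - 1)^2*(x + 4)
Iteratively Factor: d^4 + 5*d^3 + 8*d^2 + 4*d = (d + 1)*(d^3 + 4*d^2 + 4*d) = d*(d + 1)*(d^2 + 4*d + 4) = d*(d + 1)*(d + 2)*(d + 2)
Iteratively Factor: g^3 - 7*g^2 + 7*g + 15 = (g - 3)*(g^2 - 4*g - 5) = (g - 3)*(g + 1)*(g - 5)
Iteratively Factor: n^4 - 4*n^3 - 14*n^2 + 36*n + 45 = (n - 5)*(n^3 + n^2 - 9*n - 9) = (n - 5)*(n + 3)*(n^2 - 2*n - 3) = (n - 5)*(n - 3)*(n + 3)*(n + 1)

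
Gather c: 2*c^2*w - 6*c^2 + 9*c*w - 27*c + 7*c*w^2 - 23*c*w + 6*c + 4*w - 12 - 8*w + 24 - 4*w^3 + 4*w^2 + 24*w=c^2*(2*w - 6) + c*(7*w^2 - 14*w - 21) - 4*w^3 + 4*w^2 + 20*w + 12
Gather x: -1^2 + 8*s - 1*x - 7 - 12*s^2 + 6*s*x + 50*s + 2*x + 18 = -12*s^2 + 58*s + x*(6*s + 1) + 10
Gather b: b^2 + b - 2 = b^2 + b - 2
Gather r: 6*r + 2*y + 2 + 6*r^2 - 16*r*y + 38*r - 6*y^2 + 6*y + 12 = 6*r^2 + r*(44 - 16*y) - 6*y^2 + 8*y + 14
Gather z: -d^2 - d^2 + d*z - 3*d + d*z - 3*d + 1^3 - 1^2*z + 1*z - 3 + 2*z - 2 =-2*d^2 - 6*d + z*(2*d + 2) - 4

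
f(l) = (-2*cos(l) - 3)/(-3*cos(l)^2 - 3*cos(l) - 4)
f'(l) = (-6*sin(l)*cos(l) - 3*sin(l))*(-2*cos(l) - 3)/(-3*cos(l)^2 - 3*cos(l) - 4)^2 + 2*sin(l)/(-3*cos(l)^2 - 3*cos(l) - 4)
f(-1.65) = 0.75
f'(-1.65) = 0.03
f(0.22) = 0.51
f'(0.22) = 0.06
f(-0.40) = 0.52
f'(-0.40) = -0.10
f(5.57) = 0.57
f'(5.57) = -0.19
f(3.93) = 0.47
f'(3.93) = 0.54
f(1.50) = 0.74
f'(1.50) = 0.13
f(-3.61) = 0.33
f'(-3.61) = -0.34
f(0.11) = 0.50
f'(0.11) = 0.03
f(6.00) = 0.51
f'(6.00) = -0.07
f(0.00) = 0.50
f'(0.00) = 0.00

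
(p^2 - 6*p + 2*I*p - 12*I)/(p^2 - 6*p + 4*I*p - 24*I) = (p + 2*I)/(p + 4*I)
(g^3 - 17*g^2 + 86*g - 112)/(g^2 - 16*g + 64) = (g^2 - 9*g + 14)/(g - 8)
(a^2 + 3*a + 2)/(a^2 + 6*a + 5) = (a + 2)/(a + 5)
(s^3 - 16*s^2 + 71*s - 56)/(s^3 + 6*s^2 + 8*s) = (s^3 - 16*s^2 + 71*s - 56)/(s*(s^2 + 6*s + 8))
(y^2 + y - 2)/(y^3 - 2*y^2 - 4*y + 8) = (y - 1)/(y^2 - 4*y + 4)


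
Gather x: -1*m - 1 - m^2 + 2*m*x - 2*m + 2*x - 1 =-m^2 - 3*m + x*(2*m + 2) - 2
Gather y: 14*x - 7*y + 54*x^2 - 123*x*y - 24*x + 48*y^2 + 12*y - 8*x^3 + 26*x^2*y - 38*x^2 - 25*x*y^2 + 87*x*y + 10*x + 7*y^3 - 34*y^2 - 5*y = -8*x^3 + 16*x^2 + 7*y^3 + y^2*(14 - 25*x) + y*(26*x^2 - 36*x)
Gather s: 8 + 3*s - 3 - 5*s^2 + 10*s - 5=-5*s^2 + 13*s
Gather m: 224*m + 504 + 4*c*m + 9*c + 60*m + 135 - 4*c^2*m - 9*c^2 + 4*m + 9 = -9*c^2 + 9*c + m*(-4*c^2 + 4*c + 288) + 648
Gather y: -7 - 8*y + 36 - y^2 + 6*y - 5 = -y^2 - 2*y + 24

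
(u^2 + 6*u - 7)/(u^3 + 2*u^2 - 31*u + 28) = 1/(u - 4)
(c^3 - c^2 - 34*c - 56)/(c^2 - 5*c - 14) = c + 4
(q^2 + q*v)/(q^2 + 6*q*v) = (q + v)/(q + 6*v)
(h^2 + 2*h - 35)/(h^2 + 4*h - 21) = (h - 5)/(h - 3)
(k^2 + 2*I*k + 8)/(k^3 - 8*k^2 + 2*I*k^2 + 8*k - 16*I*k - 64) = 1/(k - 8)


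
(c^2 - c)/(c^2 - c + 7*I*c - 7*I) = c/(c + 7*I)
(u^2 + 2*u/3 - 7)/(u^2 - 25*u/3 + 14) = (u + 3)/(u - 6)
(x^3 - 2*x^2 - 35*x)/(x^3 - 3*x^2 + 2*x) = (x^2 - 2*x - 35)/(x^2 - 3*x + 2)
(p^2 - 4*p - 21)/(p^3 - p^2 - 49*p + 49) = (p + 3)/(p^2 + 6*p - 7)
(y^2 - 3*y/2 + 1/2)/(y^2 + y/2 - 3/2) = (2*y - 1)/(2*y + 3)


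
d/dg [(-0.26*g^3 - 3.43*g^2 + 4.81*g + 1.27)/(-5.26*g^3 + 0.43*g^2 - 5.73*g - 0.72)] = (-18.1536*g^4 + 53.5808*g^3 + 38.1878*g^2 + 3.847*g + 3.8139)/(27.6676*g^6 - 4.5236*g^5 + 60.4645*g^4 + 2.6466*g^3 + 32.2137*g^2 + 8.2512*g + 0.5184)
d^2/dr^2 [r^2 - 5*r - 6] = 2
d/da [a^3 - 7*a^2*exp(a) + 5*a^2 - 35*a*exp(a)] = -7*a^2*exp(a) + 3*a^2 - 49*a*exp(a) + 10*a - 35*exp(a)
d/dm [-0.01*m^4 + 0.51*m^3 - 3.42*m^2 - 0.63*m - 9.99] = -0.04*m^3 + 1.53*m^2 - 6.84*m - 0.63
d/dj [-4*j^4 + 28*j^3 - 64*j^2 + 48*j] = -16*j^3 + 84*j^2 - 128*j + 48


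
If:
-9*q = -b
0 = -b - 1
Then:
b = -1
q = -1/9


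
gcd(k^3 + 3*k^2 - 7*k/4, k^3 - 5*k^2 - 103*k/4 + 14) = k^2 + 3*k - 7/4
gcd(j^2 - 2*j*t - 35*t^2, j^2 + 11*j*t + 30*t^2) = j + 5*t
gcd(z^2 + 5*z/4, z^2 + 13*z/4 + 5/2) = z + 5/4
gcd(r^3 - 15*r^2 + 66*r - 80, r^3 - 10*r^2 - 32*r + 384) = r - 8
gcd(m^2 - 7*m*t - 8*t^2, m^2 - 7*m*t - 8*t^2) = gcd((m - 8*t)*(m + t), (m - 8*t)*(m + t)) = -m^2 + 7*m*t + 8*t^2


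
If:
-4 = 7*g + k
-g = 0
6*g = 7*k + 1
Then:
No Solution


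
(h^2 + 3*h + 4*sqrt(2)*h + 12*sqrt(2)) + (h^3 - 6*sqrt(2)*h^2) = h^3 - 6*sqrt(2)*h^2 + h^2 + 3*h + 4*sqrt(2)*h + 12*sqrt(2)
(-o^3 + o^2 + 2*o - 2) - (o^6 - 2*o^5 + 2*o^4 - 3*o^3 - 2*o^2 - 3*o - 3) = -o^6 + 2*o^5 - 2*o^4 + 2*o^3 + 3*o^2 + 5*o + 1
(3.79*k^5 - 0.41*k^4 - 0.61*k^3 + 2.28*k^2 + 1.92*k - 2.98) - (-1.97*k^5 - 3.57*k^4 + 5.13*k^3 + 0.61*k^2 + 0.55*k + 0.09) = 5.76*k^5 + 3.16*k^4 - 5.74*k^3 + 1.67*k^2 + 1.37*k - 3.07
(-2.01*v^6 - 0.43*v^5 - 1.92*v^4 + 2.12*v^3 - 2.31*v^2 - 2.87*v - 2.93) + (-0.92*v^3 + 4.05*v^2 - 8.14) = -2.01*v^6 - 0.43*v^5 - 1.92*v^4 + 1.2*v^3 + 1.74*v^2 - 2.87*v - 11.07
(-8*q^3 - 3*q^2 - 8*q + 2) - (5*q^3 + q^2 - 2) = -13*q^3 - 4*q^2 - 8*q + 4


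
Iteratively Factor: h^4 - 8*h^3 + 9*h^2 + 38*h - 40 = (h - 5)*(h^3 - 3*h^2 - 6*h + 8) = (h - 5)*(h - 4)*(h^2 + h - 2) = (h - 5)*(h - 4)*(h - 1)*(h + 2)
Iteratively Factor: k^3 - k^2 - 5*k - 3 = (k - 3)*(k^2 + 2*k + 1) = (k - 3)*(k + 1)*(k + 1)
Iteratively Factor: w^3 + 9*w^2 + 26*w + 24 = (w + 3)*(w^2 + 6*w + 8) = (w + 2)*(w + 3)*(w + 4)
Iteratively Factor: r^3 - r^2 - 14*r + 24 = (r - 2)*(r^2 + r - 12) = (r - 2)*(r + 4)*(r - 3)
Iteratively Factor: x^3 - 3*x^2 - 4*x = (x + 1)*(x^2 - 4*x) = x*(x + 1)*(x - 4)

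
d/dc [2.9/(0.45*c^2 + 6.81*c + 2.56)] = (-2.61*c - 19.749)/(0.45*c^2 + 6.81*c + 2.56)^2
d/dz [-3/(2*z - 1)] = 6/(2*z - 1)^2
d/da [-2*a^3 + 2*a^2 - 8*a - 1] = -6*a^2 + 4*a - 8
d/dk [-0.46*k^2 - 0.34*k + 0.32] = -0.92*k - 0.34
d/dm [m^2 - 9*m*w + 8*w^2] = 2*m - 9*w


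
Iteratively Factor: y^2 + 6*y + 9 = (y + 3)*(y + 3)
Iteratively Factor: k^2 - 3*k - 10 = (k + 2)*(k - 5)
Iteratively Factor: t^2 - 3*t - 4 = (t + 1)*(t - 4)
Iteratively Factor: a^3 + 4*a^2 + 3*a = (a + 1)*(a^2 + 3*a) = a*(a + 1)*(a + 3)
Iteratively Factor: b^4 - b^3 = (b - 1)*(b^3) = b*(b - 1)*(b^2) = b^2*(b - 1)*(b)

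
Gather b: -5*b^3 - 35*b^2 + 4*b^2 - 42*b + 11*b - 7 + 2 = -5*b^3 - 31*b^2 - 31*b - 5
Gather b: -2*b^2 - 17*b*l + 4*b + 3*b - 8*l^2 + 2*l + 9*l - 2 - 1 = -2*b^2 + b*(7 - 17*l) - 8*l^2 + 11*l - 3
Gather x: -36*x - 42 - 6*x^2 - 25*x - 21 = -6*x^2 - 61*x - 63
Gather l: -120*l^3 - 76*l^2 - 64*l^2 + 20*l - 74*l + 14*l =-120*l^3 - 140*l^2 - 40*l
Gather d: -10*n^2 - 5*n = -10*n^2 - 5*n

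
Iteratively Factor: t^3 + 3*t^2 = (t)*(t^2 + 3*t) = t*(t + 3)*(t)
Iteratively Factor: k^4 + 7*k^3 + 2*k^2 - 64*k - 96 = (k + 2)*(k^3 + 5*k^2 - 8*k - 48) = (k + 2)*(k + 4)*(k^2 + k - 12) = (k + 2)*(k + 4)^2*(k - 3)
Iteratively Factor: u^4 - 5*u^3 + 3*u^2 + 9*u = (u)*(u^3 - 5*u^2 + 3*u + 9) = u*(u - 3)*(u^2 - 2*u - 3) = u*(u - 3)^2*(u + 1)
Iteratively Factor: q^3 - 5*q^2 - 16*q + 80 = (q + 4)*(q^2 - 9*q + 20) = (q - 4)*(q + 4)*(q - 5)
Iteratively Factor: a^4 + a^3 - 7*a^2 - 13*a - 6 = (a + 2)*(a^3 - a^2 - 5*a - 3) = (a + 1)*(a + 2)*(a^2 - 2*a - 3) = (a - 3)*(a + 1)*(a + 2)*(a + 1)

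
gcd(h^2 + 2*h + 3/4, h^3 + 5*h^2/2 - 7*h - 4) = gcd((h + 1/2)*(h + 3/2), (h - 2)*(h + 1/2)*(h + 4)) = h + 1/2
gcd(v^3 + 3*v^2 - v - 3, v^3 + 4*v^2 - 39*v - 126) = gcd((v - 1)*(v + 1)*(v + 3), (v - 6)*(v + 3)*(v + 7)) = v + 3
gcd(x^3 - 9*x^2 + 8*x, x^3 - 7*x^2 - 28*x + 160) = x - 8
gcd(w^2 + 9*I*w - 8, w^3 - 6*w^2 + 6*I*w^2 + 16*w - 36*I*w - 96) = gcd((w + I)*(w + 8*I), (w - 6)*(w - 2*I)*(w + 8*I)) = w + 8*I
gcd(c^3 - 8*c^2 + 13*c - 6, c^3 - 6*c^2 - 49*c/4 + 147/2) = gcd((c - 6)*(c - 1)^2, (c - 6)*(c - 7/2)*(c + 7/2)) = c - 6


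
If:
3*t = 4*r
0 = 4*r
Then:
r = 0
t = 0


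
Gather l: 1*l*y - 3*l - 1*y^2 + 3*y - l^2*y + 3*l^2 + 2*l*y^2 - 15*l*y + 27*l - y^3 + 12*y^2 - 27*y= l^2*(3 - y) + l*(2*y^2 - 14*y + 24) - y^3 + 11*y^2 - 24*y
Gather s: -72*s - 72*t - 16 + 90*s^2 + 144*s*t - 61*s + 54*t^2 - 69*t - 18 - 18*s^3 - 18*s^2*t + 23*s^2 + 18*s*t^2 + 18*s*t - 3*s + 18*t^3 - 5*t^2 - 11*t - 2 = -18*s^3 + s^2*(113 - 18*t) + s*(18*t^2 + 162*t - 136) + 18*t^3 + 49*t^2 - 152*t - 36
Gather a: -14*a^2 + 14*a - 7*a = -14*a^2 + 7*a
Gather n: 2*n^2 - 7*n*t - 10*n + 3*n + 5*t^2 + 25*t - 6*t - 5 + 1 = 2*n^2 + n*(-7*t - 7) + 5*t^2 + 19*t - 4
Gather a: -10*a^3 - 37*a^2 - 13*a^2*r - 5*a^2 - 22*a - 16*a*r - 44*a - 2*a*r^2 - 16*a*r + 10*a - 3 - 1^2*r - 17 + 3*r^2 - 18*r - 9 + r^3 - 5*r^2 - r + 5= -10*a^3 + a^2*(-13*r - 42) + a*(-2*r^2 - 32*r - 56) + r^3 - 2*r^2 - 20*r - 24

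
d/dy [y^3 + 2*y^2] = y*(3*y + 4)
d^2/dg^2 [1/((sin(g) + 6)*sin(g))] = 2*(-2*sin(g) - 9 - 15/sin(g) + 18/sin(g)^2 + 36/sin(g)^3)/(sin(g) + 6)^3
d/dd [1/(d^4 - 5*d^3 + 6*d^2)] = (-4*d^2 + 15*d - 12)/(d^3*(d^2 - 5*d + 6)^2)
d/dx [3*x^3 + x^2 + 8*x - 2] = 9*x^2 + 2*x + 8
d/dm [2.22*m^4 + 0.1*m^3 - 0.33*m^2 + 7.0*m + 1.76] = 8.88*m^3 + 0.3*m^2 - 0.66*m + 7.0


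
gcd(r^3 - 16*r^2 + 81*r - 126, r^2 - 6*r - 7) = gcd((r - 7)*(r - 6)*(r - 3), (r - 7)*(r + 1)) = r - 7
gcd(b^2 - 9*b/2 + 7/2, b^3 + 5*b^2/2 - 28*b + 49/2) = b^2 - 9*b/2 + 7/2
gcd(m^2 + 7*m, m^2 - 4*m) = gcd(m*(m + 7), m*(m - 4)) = m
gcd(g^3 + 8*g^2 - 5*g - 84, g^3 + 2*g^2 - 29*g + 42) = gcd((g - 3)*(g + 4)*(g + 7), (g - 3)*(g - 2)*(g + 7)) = g^2 + 4*g - 21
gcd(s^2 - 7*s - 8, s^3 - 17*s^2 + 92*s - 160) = s - 8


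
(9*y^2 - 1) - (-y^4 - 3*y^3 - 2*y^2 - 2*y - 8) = y^4 + 3*y^3 + 11*y^2 + 2*y + 7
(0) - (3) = -3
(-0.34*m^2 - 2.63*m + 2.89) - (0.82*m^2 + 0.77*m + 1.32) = -1.16*m^2 - 3.4*m + 1.57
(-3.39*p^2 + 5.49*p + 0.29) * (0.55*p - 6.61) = -1.8645*p^3 + 25.4274*p^2 - 36.1294*p - 1.9169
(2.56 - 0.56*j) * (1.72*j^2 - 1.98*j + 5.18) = -0.9632*j^3 + 5.512*j^2 - 7.9696*j + 13.2608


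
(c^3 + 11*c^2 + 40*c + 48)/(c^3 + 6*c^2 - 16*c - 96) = (c^2 + 7*c + 12)/(c^2 + 2*c - 24)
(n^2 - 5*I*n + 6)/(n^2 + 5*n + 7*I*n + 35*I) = (n^2 - 5*I*n + 6)/(n^2 + n*(5 + 7*I) + 35*I)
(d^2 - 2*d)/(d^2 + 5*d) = (d - 2)/(d + 5)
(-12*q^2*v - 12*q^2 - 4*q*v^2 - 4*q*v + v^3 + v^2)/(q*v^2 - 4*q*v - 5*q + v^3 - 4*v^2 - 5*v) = (-12*q^2 - 4*q*v + v^2)/(q*v - 5*q + v^2 - 5*v)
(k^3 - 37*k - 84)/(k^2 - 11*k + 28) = (k^2 + 7*k + 12)/(k - 4)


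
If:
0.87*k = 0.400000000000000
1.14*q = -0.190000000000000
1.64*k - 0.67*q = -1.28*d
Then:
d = -0.68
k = 0.46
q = -0.17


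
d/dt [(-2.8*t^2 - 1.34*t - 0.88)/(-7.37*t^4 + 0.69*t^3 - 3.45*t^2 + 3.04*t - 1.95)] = (-41.272*t^5 - 27.6954*t^4 - 24.0932*t^3 - 11.3134*t^2 + 4.848*t + 5.2882)/(54.3169*t^8 - 10.1706*t^7 + 51.3291*t^6 - 49.5706*t^5 + 44.8407*t^4 - 23.667*t^3 + 22.6966*t^2 - 11.856*t + 3.8025)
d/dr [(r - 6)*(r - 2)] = 2*r - 8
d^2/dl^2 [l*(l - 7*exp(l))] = -7*l*exp(l) - 14*exp(l) + 2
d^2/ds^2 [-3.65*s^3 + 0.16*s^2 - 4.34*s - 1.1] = 0.32 - 21.9*s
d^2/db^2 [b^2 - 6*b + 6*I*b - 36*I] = 2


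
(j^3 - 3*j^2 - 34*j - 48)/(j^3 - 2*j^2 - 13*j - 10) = (j^2 - 5*j - 24)/(j^2 - 4*j - 5)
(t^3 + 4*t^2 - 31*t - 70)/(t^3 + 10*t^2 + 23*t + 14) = (t - 5)/(t + 1)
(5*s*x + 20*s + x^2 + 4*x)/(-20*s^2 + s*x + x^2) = (x + 4)/(-4*s + x)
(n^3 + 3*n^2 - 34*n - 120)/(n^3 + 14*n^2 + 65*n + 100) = (n - 6)/(n + 5)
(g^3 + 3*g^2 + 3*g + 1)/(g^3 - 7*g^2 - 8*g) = (g^2 + 2*g + 1)/(g*(g - 8))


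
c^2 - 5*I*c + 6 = (c - 6*I)*(c + I)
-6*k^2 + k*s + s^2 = (-2*k + s)*(3*k + s)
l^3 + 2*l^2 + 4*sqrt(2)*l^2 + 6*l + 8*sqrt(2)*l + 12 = (l + 2)*(l + sqrt(2))*(l + 3*sqrt(2))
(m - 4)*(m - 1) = m^2 - 5*m + 4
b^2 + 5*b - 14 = (b - 2)*(b + 7)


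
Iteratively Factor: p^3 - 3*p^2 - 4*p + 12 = (p - 2)*(p^2 - p - 6) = (p - 3)*(p - 2)*(p + 2)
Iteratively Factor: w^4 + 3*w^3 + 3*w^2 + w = (w + 1)*(w^3 + 2*w^2 + w) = (w + 1)^2*(w^2 + w) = (w + 1)^3*(w)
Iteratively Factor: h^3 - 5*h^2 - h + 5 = (h + 1)*(h^2 - 6*h + 5) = (h - 5)*(h + 1)*(h - 1)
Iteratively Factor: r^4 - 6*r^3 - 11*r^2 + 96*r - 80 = (r - 1)*(r^3 - 5*r^2 - 16*r + 80) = (r - 5)*(r - 1)*(r^2 - 16) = (r - 5)*(r - 4)*(r - 1)*(r + 4)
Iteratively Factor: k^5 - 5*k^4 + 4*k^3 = (k - 4)*(k^4 - k^3) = (k - 4)*(k - 1)*(k^3) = k*(k - 4)*(k - 1)*(k^2) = k^2*(k - 4)*(k - 1)*(k)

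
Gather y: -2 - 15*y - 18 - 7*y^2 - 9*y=-7*y^2 - 24*y - 20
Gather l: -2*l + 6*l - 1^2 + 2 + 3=4*l + 4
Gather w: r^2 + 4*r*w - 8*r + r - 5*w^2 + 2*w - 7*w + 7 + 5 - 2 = r^2 - 7*r - 5*w^2 + w*(4*r - 5) + 10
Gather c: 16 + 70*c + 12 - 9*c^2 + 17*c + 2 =-9*c^2 + 87*c + 30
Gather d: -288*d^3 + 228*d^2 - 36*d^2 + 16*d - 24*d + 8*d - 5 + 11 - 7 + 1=-288*d^3 + 192*d^2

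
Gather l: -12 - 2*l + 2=-2*l - 10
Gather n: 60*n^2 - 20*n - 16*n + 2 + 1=60*n^2 - 36*n + 3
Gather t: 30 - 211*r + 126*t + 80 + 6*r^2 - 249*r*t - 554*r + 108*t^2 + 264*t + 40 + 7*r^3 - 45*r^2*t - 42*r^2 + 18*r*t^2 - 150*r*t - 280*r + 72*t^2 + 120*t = 7*r^3 - 36*r^2 - 1045*r + t^2*(18*r + 180) + t*(-45*r^2 - 399*r + 510) + 150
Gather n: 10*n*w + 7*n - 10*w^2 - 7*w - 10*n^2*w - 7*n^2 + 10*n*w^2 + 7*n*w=n^2*(-10*w - 7) + n*(10*w^2 + 17*w + 7) - 10*w^2 - 7*w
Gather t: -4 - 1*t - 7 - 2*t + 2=-3*t - 9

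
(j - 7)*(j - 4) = j^2 - 11*j + 28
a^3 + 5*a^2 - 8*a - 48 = (a - 3)*(a + 4)^2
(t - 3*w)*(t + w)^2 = t^3 - t^2*w - 5*t*w^2 - 3*w^3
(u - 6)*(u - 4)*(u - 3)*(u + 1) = u^4 - 12*u^3 + 41*u^2 - 18*u - 72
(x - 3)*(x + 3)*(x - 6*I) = x^3 - 6*I*x^2 - 9*x + 54*I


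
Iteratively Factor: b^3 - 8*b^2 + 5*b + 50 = (b - 5)*(b^2 - 3*b - 10) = (b - 5)^2*(b + 2)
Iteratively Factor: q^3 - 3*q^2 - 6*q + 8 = (q + 2)*(q^2 - 5*q + 4) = (q - 1)*(q + 2)*(q - 4)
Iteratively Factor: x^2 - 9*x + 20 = (x - 5)*(x - 4)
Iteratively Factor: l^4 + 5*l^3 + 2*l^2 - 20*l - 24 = (l + 2)*(l^3 + 3*l^2 - 4*l - 12) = (l - 2)*(l + 2)*(l^2 + 5*l + 6) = (l - 2)*(l + 2)^2*(l + 3)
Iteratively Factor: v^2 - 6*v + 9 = (v - 3)*(v - 3)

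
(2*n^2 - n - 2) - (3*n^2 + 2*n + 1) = -n^2 - 3*n - 3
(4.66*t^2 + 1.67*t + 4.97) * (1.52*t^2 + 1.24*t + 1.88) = 7.0832*t^4 + 8.3168*t^3 + 18.386*t^2 + 9.3024*t + 9.3436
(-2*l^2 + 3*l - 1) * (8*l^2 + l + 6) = -16*l^4 + 22*l^3 - 17*l^2 + 17*l - 6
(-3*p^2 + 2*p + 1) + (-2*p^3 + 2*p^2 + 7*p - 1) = -2*p^3 - p^2 + 9*p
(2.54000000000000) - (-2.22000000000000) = 4.76000000000000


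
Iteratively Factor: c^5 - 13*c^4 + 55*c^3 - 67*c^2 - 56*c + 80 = (c - 5)*(c^4 - 8*c^3 + 15*c^2 + 8*c - 16) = (c - 5)*(c - 1)*(c^3 - 7*c^2 + 8*c + 16) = (c - 5)*(c - 4)*(c - 1)*(c^2 - 3*c - 4) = (c - 5)*(c - 4)^2*(c - 1)*(c + 1)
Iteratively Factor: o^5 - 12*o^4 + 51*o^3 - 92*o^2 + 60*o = (o)*(o^4 - 12*o^3 + 51*o^2 - 92*o + 60) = o*(o - 2)*(o^3 - 10*o^2 + 31*o - 30) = o*(o - 2)^2*(o^2 - 8*o + 15) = o*(o - 5)*(o - 2)^2*(o - 3)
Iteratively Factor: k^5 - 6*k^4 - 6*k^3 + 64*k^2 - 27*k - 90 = (k + 1)*(k^4 - 7*k^3 + k^2 + 63*k - 90) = (k - 3)*(k + 1)*(k^3 - 4*k^2 - 11*k + 30) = (k - 3)*(k + 1)*(k + 3)*(k^2 - 7*k + 10) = (k - 3)*(k - 2)*(k + 1)*(k + 3)*(k - 5)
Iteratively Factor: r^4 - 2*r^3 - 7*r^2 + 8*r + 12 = (r + 1)*(r^3 - 3*r^2 - 4*r + 12) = (r - 2)*(r + 1)*(r^2 - r - 6) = (r - 3)*(r - 2)*(r + 1)*(r + 2)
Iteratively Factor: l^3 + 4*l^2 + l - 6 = (l + 3)*(l^2 + l - 2) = (l + 2)*(l + 3)*(l - 1)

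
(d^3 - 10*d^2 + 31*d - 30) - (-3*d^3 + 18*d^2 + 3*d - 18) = 4*d^3 - 28*d^2 + 28*d - 12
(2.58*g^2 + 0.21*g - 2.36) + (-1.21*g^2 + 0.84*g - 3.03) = 1.37*g^2 + 1.05*g - 5.39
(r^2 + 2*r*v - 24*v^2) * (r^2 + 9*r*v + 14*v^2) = r^4 + 11*r^3*v + 8*r^2*v^2 - 188*r*v^3 - 336*v^4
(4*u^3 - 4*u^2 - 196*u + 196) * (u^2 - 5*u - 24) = 4*u^5 - 24*u^4 - 272*u^3 + 1272*u^2 + 3724*u - 4704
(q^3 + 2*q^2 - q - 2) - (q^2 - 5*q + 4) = q^3 + q^2 + 4*q - 6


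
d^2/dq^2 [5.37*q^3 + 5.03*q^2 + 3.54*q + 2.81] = 32.22*q + 10.06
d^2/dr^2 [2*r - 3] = 0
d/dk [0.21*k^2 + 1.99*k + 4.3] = 0.42*k + 1.99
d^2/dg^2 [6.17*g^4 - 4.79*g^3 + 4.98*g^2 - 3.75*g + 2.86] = 74.04*g^2 - 28.74*g + 9.96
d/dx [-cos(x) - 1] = sin(x)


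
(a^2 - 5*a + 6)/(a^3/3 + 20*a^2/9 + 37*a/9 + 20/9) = 9*(a^2 - 5*a + 6)/(3*a^3 + 20*a^2 + 37*a + 20)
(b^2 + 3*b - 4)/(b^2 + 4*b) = (b - 1)/b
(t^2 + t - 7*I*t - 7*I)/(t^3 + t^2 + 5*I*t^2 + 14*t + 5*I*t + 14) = (t - 7*I)/(t^2 + 5*I*t + 14)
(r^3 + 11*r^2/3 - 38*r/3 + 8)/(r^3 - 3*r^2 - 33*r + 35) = (r^2 + 14*r/3 - 8)/(r^2 - 2*r - 35)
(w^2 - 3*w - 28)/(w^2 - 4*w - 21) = (w + 4)/(w + 3)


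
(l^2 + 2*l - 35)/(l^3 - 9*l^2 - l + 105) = (l + 7)/(l^2 - 4*l - 21)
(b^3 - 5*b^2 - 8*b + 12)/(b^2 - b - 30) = (b^2 + b - 2)/(b + 5)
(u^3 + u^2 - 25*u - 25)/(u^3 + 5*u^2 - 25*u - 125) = (u + 1)/(u + 5)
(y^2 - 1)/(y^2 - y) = (y + 1)/y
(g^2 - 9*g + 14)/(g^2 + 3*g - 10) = (g - 7)/(g + 5)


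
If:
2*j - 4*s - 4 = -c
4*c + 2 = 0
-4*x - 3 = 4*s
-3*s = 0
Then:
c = -1/2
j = 9/4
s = 0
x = -3/4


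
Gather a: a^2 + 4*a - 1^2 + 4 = a^2 + 4*a + 3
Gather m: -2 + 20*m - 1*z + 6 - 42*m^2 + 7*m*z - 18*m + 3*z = -42*m^2 + m*(7*z + 2) + 2*z + 4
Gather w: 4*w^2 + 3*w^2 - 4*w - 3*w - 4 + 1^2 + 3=7*w^2 - 7*w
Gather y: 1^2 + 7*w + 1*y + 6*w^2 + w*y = 6*w^2 + 7*w + y*(w + 1) + 1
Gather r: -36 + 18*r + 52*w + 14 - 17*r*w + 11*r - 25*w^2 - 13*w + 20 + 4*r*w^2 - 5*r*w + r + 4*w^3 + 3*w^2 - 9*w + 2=r*(4*w^2 - 22*w + 30) + 4*w^3 - 22*w^2 + 30*w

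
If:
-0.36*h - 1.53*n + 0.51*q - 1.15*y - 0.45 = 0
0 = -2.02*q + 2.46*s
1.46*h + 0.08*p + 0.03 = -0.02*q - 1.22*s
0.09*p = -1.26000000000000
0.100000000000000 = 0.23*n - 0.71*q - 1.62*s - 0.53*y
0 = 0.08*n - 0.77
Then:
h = -1.96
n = 9.62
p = -14.00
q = 3.86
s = 3.17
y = -10.87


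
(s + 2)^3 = s^3 + 6*s^2 + 12*s + 8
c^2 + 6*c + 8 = (c + 2)*(c + 4)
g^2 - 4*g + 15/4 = (g - 5/2)*(g - 3/2)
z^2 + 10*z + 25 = (z + 5)^2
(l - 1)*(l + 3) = l^2 + 2*l - 3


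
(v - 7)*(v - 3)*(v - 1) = v^3 - 11*v^2 + 31*v - 21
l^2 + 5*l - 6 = (l - 1)*(l + 6)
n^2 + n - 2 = (n - 1)*(n + 2)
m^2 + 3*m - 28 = (m - 4)*(m + 7)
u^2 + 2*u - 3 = (u - 1)*(u + 3)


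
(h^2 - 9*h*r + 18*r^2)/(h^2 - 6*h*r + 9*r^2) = (-h + 6*r)/(-h + 3*r)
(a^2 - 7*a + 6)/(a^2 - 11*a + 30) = (a - 1)/(a - 5)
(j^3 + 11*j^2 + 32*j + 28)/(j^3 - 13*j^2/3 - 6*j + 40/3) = 3*(j^2 + 9*j + 14)/(3*j^2 - 19*j + 20)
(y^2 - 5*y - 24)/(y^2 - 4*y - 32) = (y + 3)/(y + 4)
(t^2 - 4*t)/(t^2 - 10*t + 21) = t*(t - 4)/(t^2 - 10*t + 21)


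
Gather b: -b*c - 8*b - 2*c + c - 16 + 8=b*(-c - 8) - c - 8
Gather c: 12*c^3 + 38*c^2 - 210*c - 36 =12*c^3 + 38*c^2 - 210*c - 36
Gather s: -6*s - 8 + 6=-6*s - 2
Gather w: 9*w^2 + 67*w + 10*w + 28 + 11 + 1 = 9*w^2 + 77*w + 40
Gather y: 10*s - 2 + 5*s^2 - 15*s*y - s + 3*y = 5*s^2 + 9*s + y*(3 - 15*s) - 2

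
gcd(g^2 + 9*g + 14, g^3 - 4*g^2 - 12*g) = g + 2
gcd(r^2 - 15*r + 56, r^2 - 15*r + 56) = r^2 - 15*r + 56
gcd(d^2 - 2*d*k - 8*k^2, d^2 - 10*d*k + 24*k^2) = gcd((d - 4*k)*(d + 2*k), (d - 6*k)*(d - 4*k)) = d - 4*k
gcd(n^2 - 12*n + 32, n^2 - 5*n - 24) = n - 8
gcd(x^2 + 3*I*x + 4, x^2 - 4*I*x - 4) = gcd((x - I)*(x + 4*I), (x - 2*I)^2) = 1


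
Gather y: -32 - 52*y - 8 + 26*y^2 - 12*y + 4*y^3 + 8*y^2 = 4*y^3 + 34*y^2 - 64*y - 40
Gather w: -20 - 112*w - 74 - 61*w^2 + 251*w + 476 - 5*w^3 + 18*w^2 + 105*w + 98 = -5*w^3 - 43*w^2 + 244*w + 480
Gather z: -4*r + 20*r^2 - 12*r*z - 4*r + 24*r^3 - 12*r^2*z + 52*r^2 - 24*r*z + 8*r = 24*r^3 + 72*r^2 + z*(-12*r^2 - 36*r)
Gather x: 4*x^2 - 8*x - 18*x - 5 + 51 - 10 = 4*x^2 - 26*x + 36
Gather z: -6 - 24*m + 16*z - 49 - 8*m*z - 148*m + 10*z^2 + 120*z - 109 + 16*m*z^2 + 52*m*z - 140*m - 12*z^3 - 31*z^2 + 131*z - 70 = -312*m - 12*z^3 + z^2*(16*m - 21) + z*(44*m + 267) - 234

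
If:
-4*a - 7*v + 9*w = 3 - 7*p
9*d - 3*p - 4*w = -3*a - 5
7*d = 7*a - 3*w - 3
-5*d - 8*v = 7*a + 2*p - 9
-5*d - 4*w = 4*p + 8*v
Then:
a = 27857/5979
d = -4552/5979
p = -68690/5979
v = 2369/5979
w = 23214/1993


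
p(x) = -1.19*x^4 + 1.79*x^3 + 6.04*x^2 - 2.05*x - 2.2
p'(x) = -4.76*x^3 + 5.37*x^2 + 12.08*x - 2.05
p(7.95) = -3490.87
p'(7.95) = -1958.33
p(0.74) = -0.04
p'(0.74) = 7.90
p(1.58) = 9.28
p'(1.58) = 11.67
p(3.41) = -28.88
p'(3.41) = -87.16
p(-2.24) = -17.38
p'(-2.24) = 51.33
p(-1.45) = 2.75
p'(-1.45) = 6.24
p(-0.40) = -0.56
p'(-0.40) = -5.72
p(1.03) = 2.71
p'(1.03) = 10.89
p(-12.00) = -26876.80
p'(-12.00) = 8851.55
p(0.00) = -2.20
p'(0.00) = -2.05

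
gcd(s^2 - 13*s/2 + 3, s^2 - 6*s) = s - 6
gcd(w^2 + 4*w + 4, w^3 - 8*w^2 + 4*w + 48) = w + 2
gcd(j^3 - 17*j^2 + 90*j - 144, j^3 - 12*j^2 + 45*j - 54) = j^2 - 9*j + 18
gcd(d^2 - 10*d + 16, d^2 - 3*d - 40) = d - 8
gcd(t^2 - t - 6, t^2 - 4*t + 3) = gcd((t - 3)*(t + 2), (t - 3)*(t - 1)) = t - 3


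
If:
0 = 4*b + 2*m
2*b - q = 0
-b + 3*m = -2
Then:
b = 2/7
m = -4/7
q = 4/7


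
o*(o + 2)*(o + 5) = o^3 + 7*o^2 + 10*o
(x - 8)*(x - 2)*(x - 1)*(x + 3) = x^4 - 8*x^3 - 7*x^2 + 62*x - 48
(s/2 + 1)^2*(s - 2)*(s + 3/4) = s^4/4 + 11*s^3/16 - 5*s^2/8 - 11*s/4 - 3/2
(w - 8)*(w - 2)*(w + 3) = w^3 - 7*w^2 - 14*w + 48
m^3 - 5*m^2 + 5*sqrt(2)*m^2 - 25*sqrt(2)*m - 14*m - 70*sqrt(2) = (m - 7)*(m + 2)*(m + 5*sqrt(2))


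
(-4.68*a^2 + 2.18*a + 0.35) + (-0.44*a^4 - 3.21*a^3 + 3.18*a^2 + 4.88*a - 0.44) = -0.44*a^4 - 3.21*a^3 - 1.5*a^2 + 7.06*a - 0.09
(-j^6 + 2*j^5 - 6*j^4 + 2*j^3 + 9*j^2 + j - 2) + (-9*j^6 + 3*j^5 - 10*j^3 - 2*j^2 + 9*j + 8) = -10*j^6 + 5*j^5 - 6*j^4 - 8*j^3 + 7*j^2 + 10*j + 6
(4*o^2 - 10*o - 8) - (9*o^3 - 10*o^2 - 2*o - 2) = -9*o^3 + 14*o^2 - 8*o - 6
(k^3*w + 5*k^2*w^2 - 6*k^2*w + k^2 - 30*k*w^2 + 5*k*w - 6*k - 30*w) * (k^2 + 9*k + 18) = k^5*w + 5*k^4*w^2 + 3*k^4*w + k^4 + 15*k^3*w^2 - 31*k^3*w + 3*k^3 - 180*k^2*w^2 - 93*k^2*w - 36*k^2 - 540*k*w^2 - 180*k*w - 108*k - 540*w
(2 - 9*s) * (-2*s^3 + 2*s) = 18*s^4 - 4*s^3 - 18*s^2 + 4*s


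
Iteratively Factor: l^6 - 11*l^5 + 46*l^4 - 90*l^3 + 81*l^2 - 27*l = (l - 1)*(l^5 - 10*l^4 + 36*l^3 - 54*l^2 + 27*l) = (l - 3)*(l - 1)*(l^4 - 7*l^3 + 15*l^2 - 9*l) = l*(l - 3)*(l - 1)*(l^3 - 7*l^2 + 15*l - 9) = l*(l - 3)^2*(l - 1)*(l^2 - 4*l + 3) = l*(l - 3)^3*(l - 1)*(l - 1)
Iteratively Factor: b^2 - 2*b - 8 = (b - 4)*(b + 2)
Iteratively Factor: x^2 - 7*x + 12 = (x - 3)*(x - 4)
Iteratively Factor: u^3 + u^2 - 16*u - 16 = (u + 4)*(u^2 - 3*u - 4) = (u - 4)*(u + 4)*(u + 1)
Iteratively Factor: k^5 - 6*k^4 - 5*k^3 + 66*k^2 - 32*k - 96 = (k - 2)*(k^4 - 4*k^3 - 13*k^2 + 40*k + 48) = (k - 2)*(k + 3)*(k^3 - 7*k^2 + 8*k + 16) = (k - 4)*(k - 2)*(k + 3)*(k^2 - 3*k - 4) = (k - 4)^2*(k - 2)*(k + 3)*(k + 1)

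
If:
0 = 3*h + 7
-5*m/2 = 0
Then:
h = -7/3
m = 0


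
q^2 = q^2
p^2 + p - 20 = (p - 4)*(p + 5)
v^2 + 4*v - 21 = (v - 3)*(v + 7)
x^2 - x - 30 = (x - 6)*(x + 5)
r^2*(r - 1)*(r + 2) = r^4 + r^3 - 2*r^2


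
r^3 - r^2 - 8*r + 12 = (r - 2)^2*(r + 3)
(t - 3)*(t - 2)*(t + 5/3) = t^3 - 10*t^2/3 - 7*t/3 + 10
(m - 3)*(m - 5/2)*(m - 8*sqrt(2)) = m^3 - 8*sqrt(2)*m^2 - 11*m^2/2 + 15*m/2 + 44*sqrt(2)*m - 60*sqrt(2)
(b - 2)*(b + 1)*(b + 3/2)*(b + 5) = b^4 + 11*b^3/2 - b^2 - 41*b/2 - 15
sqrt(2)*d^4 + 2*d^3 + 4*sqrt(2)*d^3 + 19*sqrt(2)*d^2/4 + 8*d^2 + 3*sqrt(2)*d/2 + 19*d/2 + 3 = (d + 3/2)*(d + 2)*(d + sqrt(2))*(sqrt(2)*d + sqrt(2)/2)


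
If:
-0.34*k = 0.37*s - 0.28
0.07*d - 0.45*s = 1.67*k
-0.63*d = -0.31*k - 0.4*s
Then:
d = 0.50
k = -0.24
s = 0.98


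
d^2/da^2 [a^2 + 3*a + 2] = 2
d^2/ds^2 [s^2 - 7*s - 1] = 2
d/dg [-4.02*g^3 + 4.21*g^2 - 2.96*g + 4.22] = -12.06*g^2 + 8.42*g - 2.96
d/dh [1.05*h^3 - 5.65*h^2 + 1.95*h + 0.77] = 3.15*h^2 - 11.3*h + 1.95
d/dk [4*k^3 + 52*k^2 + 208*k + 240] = 12*k^2 + 104*k + 208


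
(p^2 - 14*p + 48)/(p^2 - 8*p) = (p - 6)/p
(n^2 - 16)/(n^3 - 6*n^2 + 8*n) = (n + 4)/(n*(n - 2))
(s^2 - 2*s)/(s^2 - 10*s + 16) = s/(s - 8)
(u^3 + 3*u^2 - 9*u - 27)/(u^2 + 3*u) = u - 9/u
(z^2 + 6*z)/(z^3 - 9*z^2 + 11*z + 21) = z*(z + 6)/(z^3 - 9*z^2 + 11*z + 21)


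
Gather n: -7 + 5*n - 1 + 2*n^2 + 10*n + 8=2*n^2 + 15*n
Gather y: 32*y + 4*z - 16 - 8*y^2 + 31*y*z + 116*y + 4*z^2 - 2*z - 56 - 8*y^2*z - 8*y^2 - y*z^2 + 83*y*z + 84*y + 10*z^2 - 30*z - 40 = y^2*(-8*z - 16) + y*(-z^2 + 114*z + 232) + 14*z^2 - 28*z - 112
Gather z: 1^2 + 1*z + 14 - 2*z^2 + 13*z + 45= -2*z^2 + 14*z + 60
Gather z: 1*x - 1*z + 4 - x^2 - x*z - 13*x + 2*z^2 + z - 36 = -x^2 - x*z - 12*x + 2*z^2 - 32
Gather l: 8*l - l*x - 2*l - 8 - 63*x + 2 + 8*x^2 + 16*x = l*(6 - x) + 8*x^2 - 47*x - 6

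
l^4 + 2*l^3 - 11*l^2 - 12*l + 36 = (l - 2)^2*(l + 3)^2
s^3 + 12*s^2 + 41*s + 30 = (s + 1)*(s + 5)*(s + 6)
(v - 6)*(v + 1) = v^2 - 5*v - 6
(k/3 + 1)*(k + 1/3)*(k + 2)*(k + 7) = k^4/3 + 37*k^3/9 + 15*k^2 + 167*k/9 + 14/3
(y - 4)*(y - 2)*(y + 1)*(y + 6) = y^4 + y^3 - 28*y^2 + 20*y + 48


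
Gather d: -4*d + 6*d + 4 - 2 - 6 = 2*d - 4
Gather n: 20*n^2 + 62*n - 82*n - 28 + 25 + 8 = 20*n^2 - 20*n + 5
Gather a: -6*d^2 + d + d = -6*d^2 + 2*d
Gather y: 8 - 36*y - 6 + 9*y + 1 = 3 - 27*y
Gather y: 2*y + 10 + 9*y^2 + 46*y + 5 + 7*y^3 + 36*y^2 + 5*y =7*y^3 + 45*y^2 + 53*y + 15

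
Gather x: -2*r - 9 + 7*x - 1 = -2*r + 7*x - 10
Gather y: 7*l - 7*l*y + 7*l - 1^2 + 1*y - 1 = 14*l + y*(1 - 7*l) - 2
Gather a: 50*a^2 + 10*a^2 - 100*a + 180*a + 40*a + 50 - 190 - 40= 60*a^2 + 120*a - 180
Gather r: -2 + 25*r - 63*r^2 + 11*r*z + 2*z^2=-63*r^2 + r*(11*z + 25) + 2*z^2 - 2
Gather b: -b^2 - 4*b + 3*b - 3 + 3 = -b^2 - b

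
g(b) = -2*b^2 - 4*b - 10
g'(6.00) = -28.00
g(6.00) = -106.00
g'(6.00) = -28.00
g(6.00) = -106.00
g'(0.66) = -6.64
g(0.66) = -13.51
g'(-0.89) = -0.44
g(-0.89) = -8.02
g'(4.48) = -21.92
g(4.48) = -68.06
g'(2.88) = -15.52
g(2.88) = -38.11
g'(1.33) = -9.32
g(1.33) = -18.86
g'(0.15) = -4.60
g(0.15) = -10.64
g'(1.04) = -8.16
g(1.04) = -16.32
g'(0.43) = -5.72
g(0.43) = -12.09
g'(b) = -4*b - 4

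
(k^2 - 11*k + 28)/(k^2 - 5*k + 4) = (k - 7)/(k - 1)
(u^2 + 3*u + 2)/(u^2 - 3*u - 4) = (u + 2)/(u - 4)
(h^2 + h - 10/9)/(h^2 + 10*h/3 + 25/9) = (3*h - 2)/(3*h + 5)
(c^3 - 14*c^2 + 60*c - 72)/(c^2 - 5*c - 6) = (c^2 - 8*c + 12)/(c + 1)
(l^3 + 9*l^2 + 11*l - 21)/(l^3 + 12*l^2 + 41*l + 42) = (l - 1)/(l + 2)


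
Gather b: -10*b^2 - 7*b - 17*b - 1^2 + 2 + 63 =-10*b^2 - 24*b + 64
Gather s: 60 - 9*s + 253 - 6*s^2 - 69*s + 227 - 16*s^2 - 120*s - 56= -22*s^2 - 198*s + 484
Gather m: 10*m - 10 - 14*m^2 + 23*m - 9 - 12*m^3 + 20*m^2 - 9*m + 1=-12*m^3 + 6*m^2 + 24*m - 18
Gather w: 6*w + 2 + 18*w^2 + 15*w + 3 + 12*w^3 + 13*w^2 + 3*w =12*w^3 + 31*w^2 + 24*w + 5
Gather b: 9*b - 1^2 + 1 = 9*b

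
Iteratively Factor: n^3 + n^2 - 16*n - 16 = (n - 4)*(n^2 + 5*n + 4) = (n - 4)*(n + 4)*(n + 1)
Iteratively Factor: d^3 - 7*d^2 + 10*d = (d - 5)*(d^2 - 2*d) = d*(d - 5)*(d - 2)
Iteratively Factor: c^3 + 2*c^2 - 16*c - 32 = (c + 4)*(c^2 - 2*c - 8) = (c + 2)*(c + 4)*(c - 4)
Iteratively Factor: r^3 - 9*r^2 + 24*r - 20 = (r - 5)*(r^2 - 4*r + 4) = (r - 5)*(r - 2)*(r - 2)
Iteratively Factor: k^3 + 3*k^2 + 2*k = (k)*(k^2 + 3*k + 2) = k*(k + 1)*(k + 2)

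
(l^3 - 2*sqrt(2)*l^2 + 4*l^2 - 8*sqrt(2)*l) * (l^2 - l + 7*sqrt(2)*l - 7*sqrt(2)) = l^5 + 3*l^4 + 5*sqrt(2)*l^4 - 32*l^3 + 15*sqrt(2)*l^3 - 84*l^2 - 20*sqrt(2)*l^2 + 112*l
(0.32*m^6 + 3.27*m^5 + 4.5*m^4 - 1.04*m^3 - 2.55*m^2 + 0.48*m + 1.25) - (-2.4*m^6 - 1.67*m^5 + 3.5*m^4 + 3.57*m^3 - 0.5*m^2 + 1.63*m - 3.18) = 2.72*m^6 + 4.94*m^5 + 1.0*m^4 - 4.61*m^3 - 2.05*m^2 - 1.15*m + 4.43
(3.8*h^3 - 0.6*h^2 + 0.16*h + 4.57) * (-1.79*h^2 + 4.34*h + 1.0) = -6.802*h^5 + 17.566*h^4 + 0.9096*h^3 - 8.0859*h^2 + 19.9938*h + 4.57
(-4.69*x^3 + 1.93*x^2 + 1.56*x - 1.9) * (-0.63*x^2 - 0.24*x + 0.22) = 2.9547*x^5 - 0.0902999999999998*x^4 - 2.4778*x^3 + 1.2472*x^2 + 0.7992*x - 0.418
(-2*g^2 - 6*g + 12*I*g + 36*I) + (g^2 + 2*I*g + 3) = -g^2 - 6*g + 14*I*g + 3 + 36*I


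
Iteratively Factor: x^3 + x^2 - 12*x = (x - 3)*(x^2 + 4*x) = (x - 3)*(x + 4)*(x)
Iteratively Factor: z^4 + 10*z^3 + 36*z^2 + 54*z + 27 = (z + 1)*(z^3 + 9*z^2 + 27*z + 27) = (z + 1)*(z + 3)*(z^2 + 6*z + 9) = (z + 1)*(z + 3)^2*(z + 3)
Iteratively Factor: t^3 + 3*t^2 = (t + 3)*(t^2) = t*(t + 3)*(t)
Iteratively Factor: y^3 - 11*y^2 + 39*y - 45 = (y - 5)*(y^2 - 6*y + 9) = (y - 5)*(y - 3)*(y - 3)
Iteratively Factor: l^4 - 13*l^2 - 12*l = (l + 3)*(l^3 - 3*l^2 - 4*l) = l*(l + 3)*(l^2 - 3*l - 4) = l*(l + 1)*(l + 3)*(l - 4)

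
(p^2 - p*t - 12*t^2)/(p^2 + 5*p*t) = (p^2 - p*t - 12*t^2)/(p*(p + 5*t))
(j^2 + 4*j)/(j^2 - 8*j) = (j + 4)/(j - 8)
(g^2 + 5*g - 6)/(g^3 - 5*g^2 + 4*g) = (g + 6)/(g*(g - 4))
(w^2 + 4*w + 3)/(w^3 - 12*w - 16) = (w^2 + 4*w + 3)/(w^3 - 12*w - 16)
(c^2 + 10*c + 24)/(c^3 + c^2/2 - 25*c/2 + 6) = 2*(c + 6)/(2*c^2 - 7*c + 3)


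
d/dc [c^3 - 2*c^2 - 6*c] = 3*c^2 - 4*c - 6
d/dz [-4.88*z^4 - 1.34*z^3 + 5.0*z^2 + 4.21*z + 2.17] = -19.52*z^3 - 4.02*z^2 + 10.0*z + 4.21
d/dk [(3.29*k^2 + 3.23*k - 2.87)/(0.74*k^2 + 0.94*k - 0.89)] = (0.7024*k^2 - 1.6086*k - 0.1769)/(0.5476*k^4 + 1.3912*k^3 - 0.4336*k^2 - 1.6732*k + 0.7921)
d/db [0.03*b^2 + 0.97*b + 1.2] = 0.06*b + 0.97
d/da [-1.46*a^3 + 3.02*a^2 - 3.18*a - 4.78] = -4.38*a^2 + 6.04*a - 3.18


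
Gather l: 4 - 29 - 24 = -49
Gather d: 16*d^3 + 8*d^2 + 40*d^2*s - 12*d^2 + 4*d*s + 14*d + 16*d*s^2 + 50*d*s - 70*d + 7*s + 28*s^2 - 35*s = 16*d^3 + d^2*(40*s - 4) + d*(16*s^2 + 54*s - 56) + 28*s^2 - 28*s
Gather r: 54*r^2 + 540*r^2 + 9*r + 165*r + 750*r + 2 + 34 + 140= 594*r^2 + 924*r + 176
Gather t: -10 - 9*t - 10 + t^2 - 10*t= t^2 - 19*t - 20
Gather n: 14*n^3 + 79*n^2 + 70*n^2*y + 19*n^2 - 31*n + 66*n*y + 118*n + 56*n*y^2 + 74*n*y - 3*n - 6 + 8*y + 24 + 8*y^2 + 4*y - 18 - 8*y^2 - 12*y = 14*n^3 + n^2*(70*y + 98) + n*(56*y^2 + 140*y + 84)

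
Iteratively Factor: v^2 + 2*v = (v + 2)*(v)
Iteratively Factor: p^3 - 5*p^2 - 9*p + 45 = (p - 5)*(p^2 - 9) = (p - 5)*(p - 3)*(p + 3)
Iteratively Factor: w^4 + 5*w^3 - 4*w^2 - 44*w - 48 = (w - 3)*(w^3 + 8*w^2 + 20*w + 16) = (w - 3)*(w + 2)*(w^2 + 6*w + 8) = (w - 3)*(w + 2)*(w + 4)*(w + 2)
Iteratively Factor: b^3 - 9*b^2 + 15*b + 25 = (b + 1)*(b^2 - 10*b + 25) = (b - 5)*(b + 1)*(b - 5)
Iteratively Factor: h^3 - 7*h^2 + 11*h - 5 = (h - 5)*(h^2 - 2*h + 1) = (h - 5)*(h - 1)*(h - 1)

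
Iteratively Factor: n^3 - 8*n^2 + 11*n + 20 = (n + 1)*(n^2 - 9*n + 20) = (n - 4)*(n + 1)*(n - 5)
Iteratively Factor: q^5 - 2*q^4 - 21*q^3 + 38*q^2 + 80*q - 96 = (q + 4)*(q^4 - 6*q^3 + 3*q^2 + 26*q - 24) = (q - 3)*(q + 4)*(q^3 - 3*q^2 - 6*q + 8) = (q - 3)*(q + 2)*(q + 4)*(q^2 - 5*q + 4) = (q - 3)*(q - 1)*(q + 2)*(q + 4)*(q - 4)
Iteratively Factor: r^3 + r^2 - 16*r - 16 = (r + 1)*(r^2 - 16) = (r + 1)*(r + 4)*(r - 4)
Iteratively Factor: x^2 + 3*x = (x + 3)*(x)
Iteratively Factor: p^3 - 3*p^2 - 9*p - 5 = (p - 5)*(p^2 + 2*p + 1) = (p - 5)*(p + 1)*(p + 1)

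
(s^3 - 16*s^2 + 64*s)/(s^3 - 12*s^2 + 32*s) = (s - 8)/(s - 4)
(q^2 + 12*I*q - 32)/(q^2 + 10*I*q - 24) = (q + 8*I)/(q + 6*I)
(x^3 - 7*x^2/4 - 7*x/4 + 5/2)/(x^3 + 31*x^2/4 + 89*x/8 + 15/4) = 2*(x^2 - 3*x + 2)/(2*x^2 + 13*x + 6)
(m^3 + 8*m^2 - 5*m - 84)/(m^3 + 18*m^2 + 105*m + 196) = (m - 3)/(m + 7)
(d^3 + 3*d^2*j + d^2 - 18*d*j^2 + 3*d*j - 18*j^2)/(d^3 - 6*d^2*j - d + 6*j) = (d^2 + 3*d*j - 18*j^2)/(d^2 - 6*d*j - d + 6*j)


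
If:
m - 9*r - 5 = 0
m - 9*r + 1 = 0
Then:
No Solution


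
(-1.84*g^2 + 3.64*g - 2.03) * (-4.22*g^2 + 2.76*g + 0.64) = 7.7648*g^4 - 20.4392*g^3 + 17.4354*g^2 - 3.2732*g - 1.2992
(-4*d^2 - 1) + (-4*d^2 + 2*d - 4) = -8*d^2 + 2*d - 5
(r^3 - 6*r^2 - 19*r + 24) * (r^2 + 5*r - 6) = r^5 - r^4 - 55*r^3 - 35*r^2 + 234*r - 144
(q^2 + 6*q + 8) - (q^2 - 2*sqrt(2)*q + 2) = 2*sqrt(2)*q + 6*q + 6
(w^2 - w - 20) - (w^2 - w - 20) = 0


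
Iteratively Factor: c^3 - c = (c + 1)*(c^2 - c) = (c - 1)*(c + 1)*(c)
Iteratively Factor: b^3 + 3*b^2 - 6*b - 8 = (b + 1)*(b^2 + 2*b - 8) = (b + 1)*(b + 4)*(b - 2)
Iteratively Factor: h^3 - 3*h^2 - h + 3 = (h - 1)*(h^2 - 2*h - 3) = (h - 1)*(h + 1)*(h - 3)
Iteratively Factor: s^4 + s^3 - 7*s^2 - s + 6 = (s - 1)*(s^3 + 2*s^2 - 5*s - 6) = (s - 1)*(s + 3)*(s^2 - s - 2) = (s - 1)*(s + 1)*(s + 3)*(s - 2)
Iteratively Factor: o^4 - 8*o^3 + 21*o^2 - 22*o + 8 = (o - 4)*(o^3 - 4*o^2 + 5*o - 2) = (o - 4)*(o - 1)*(o^2 - 3*o + 2) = (o - 4)*(o - 1)^2*(o - 2)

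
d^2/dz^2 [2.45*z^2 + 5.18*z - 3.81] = 4.90000000000000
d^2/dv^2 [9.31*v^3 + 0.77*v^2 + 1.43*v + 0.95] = 55.86*v + 1.54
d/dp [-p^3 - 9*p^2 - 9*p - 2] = -3*p^2 - 18*p - 9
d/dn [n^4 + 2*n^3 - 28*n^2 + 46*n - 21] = 4*n^3 + 6*n^2 - 56*n + 46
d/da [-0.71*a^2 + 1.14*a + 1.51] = 1.14 - 1.42*a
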